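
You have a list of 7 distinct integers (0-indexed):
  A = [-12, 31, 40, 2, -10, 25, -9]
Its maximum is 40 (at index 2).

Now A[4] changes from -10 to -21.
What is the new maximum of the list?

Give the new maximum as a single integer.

Old max = 40 (at index 2)
Change: A[4] -10 -> -21
Changed element was NOT the old max.
  New max = max(old_max, new_val) = max(40, -21) = 40

Answer: 40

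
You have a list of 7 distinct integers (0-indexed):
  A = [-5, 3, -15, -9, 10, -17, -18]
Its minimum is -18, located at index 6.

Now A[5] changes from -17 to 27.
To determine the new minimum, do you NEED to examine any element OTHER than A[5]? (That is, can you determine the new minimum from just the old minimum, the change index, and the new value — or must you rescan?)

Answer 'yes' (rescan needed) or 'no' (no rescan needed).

Answer: no

Derivation:
Old min = -18 at index 6
Change at index 5: -17 -> 27
Index 5 was NOT the min. New min = min(-18, 27). No rescan of other elements needed.
Needs rescan: no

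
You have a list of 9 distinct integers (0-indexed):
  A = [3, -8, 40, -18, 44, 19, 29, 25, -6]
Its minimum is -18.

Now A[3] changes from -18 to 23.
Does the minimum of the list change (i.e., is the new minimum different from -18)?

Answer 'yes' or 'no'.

Answer: yes

Derivation:
Old min = -18
Change: A[3] -18 -> 23
Changed element was the min; new min must be rechecked.
New min = -8; changed? yes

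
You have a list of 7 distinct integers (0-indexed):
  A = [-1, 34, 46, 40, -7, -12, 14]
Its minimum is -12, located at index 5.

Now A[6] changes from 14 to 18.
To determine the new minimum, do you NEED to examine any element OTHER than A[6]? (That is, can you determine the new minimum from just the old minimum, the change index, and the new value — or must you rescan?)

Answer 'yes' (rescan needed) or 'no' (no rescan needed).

Old min = -12 at index 5
Change at index 6: 14 -> 18
Index 6 was NOT the min. New min = min(-12, 18). No rescan of other elements needed.
Needs rescan: no

Answer: no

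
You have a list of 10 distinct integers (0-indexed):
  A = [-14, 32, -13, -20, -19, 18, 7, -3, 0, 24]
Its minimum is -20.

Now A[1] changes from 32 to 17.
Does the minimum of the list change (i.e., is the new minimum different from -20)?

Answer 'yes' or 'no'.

Answer: no

Derivation:
Old min = -20
Change: A[1] 32 -> 17
Changed element was NOT the min; min changes only if 17 < -20.
New min = -20; changed? no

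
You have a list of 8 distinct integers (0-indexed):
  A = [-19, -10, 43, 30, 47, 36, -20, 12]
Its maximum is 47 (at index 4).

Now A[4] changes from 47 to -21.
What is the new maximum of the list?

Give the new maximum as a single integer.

Old max = 47 (at index 4)
Change: A[4] 47 -> -21
Changed element WAS the max -> may need rescan.
  Max of remaining elements: 43
  New max = max(-21, 43) = 43

Answer: 43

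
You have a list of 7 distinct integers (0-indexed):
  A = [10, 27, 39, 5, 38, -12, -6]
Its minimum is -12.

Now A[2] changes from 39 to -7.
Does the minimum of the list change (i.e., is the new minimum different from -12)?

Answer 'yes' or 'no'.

Answer: no

Derivation:
Old min = -12
Change: A[2] 39 -> -7
Changed element was NOT the min; min changes only if -7 < -12.
New min = -12; changed? no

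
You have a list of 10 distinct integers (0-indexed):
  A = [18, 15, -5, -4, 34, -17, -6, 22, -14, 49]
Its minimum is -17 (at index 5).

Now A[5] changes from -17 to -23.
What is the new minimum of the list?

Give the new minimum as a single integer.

Answer: -23

Derivation:
Old min = -17 (at index 5)
Change: A[5] -17 -> -23
Changed element WAS the min. Need to check: is -23 still <= all others?
  Min of remaining elements: -14
  New min = min(-23, -14) = -23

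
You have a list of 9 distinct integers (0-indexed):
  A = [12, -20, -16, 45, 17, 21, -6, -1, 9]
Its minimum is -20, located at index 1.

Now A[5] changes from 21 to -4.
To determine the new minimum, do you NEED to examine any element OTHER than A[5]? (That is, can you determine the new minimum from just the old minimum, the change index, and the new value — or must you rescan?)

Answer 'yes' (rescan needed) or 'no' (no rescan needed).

Old min = -20 at index 1
Change at index 5: 21 -> -4
Index 5 was NOT the min. New min = min(-20, -4). No rescan of other elements needed.
Needs rescan: no

Answer: no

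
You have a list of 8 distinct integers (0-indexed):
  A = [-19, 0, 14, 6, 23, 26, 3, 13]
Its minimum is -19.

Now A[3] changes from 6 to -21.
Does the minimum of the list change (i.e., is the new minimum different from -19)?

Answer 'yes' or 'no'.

Old min = -19
Change: A[3] 6 -> -21
Changed element was NOT the min; min changes only if -21 < -19.
New min = -21; changed? yes

Answer: yes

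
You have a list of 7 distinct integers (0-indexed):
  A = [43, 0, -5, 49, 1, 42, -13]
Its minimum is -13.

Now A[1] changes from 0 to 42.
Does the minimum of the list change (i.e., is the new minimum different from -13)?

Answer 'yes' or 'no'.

Answer: no

Derivation:
Old min = -13
Change: A[1] 0 -> 42
Changed element was NOT the min; min changes only if 42 < -13.
New min = -13; changed? no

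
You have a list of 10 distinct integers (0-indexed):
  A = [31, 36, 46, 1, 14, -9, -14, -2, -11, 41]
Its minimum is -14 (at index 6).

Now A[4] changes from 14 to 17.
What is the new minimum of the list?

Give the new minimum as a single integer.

Old min = -14 (at index 6)
Change: A[4] 14 -> 17
Changed element was NOT the old min.
  New min = min(old_min, new_val) = min(-14, 17) = -14

Answer: -14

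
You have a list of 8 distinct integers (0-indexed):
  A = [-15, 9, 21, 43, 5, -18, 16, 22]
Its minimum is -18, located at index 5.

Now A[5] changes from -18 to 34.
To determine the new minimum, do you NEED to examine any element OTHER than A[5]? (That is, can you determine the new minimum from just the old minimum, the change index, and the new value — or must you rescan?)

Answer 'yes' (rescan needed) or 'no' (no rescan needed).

Old min = -18 at index 5
Change at index 5: -18 -> 34
Index 5 WAS the min and new value 34 > old min -18. Must rescan other elements to find the new min.
Needs rescan: yes

Answer: yes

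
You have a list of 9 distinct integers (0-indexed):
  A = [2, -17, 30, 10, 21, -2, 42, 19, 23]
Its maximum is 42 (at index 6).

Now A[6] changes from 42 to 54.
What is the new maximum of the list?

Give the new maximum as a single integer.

Old max = 42 (at index 6)
Change: A[6] 42 -> 54
Changed element WAS the max -> may need rescan.
  Max of remaining elements: 30
  New max = max(54, 30) = 54

Answer: 54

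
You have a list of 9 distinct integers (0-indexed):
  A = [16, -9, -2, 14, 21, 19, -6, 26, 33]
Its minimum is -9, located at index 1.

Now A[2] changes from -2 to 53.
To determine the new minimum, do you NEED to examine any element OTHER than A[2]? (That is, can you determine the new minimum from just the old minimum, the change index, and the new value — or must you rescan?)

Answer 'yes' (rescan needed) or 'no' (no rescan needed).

Old min = -9 at index 1
Change at index 2: -2 -> 53
Index 2 was NOT the min. New min = min(-9, 53). No rescan of other elements needed.
Needs rescan: no

Answer: no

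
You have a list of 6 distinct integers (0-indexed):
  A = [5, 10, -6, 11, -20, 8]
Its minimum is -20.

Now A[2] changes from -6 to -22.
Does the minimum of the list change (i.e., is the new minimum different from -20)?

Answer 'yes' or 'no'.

Answer: yes

Derivation:
Old min = -20
Change: A[2] -6 -> -22
Changed element was NOT the min; min changes only if -22 < -20.
New min = -22; changed? yes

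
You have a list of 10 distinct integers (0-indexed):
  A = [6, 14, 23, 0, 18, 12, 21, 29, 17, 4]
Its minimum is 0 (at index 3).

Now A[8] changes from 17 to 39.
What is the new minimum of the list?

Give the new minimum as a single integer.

Old min = 0 (at index 3)
Change: A[8] 17 -> 39
Changed element was NOT the old min.
  New min = min(old_min, new_val) = min(0, 39) = 0

Answer: 0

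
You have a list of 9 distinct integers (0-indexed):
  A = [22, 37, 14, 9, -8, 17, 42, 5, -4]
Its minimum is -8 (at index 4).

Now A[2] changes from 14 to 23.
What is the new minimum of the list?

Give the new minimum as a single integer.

Answer: -8

Derivation:
Old min = -8 (at index 4)
Change: A[2] 14 -> 23
Changed element was NOT the old min.
  New min = min(old_min, new_val) = min(-8, 23) = -8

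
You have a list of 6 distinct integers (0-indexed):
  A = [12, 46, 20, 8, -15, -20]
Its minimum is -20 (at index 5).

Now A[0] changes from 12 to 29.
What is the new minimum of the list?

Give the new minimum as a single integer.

Old min = -20 (at index 5)
Change: A[0] 12 -> 29
Changed element was NOT the old min.
  New min = min(old_min, new_val) = min(-20, 29) = -20

Answer: -20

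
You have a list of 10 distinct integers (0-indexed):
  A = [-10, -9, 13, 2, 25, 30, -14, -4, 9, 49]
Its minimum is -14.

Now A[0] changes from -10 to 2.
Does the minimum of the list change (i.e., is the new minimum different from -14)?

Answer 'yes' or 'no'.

Answer: no

Derivation:
Old min = -14
Change: A[0] -10 -> 2
Changed element was NOT the min; min changes only if 2 < -14.
New min = -14; changed? no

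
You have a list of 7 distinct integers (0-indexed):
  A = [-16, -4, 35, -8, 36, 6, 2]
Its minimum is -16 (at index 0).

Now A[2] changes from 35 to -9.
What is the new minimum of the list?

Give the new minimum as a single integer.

Old min = -16 (at index 0)
Change: A[2] 35 -> -9
Changed element was NOT the old min.
  New min = min(old_min, new_val) = min(-16, -9) = -16

Answer: -16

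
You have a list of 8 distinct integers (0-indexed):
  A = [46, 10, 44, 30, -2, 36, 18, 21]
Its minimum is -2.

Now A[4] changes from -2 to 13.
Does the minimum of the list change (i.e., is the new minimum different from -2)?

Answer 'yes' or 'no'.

Old min = -2
Change: A[4] -2 -> 13
Changed element was the min; new min must be rechecked.
New min = 10; changed? yes

Answer: yes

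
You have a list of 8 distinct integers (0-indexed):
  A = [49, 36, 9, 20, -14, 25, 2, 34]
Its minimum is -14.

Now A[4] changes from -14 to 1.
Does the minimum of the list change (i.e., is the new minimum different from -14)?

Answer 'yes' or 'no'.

Old min = -14
Change: A[4] -14 -> 1
Changed element was the min; new min must be rechecked.
New min = 1; changed? yes

Answer: yes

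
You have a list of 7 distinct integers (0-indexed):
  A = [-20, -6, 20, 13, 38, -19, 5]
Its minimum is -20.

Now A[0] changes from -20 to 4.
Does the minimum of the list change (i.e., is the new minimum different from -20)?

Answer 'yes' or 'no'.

Old min = -20
Change: A[0] -20 -> 4
Changed element was the min; new min must be rechecked.
New min = -19; changed? yes

Answer: yes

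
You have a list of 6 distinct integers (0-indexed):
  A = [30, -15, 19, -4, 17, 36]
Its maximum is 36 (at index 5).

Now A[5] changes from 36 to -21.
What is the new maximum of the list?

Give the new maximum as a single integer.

Old max = 36 (at index 5)
Change: A[5] 36 -> -21
Changed element WAS the max -> may need rescan.
  Max of remaining elements: 30
  New max = max(-21, 30) = 30

Answer: 30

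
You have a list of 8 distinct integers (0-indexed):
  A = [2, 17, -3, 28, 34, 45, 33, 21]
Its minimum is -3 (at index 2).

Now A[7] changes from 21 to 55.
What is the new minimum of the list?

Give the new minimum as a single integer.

Answer: -3

Derivation:
Old min = -3 (at index 2)
Change: A[7] 21 -> 55
Changed element was NOT the old min.
  New min = min(old_min, new_val) = min(-3, 55) = -3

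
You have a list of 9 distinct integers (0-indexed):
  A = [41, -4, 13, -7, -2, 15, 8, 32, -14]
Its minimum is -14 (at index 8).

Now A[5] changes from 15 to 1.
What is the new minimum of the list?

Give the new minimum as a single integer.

Answer: -14

Derivation:
Old min = -14 (at index 8)
Change: A[5] 15 -> 1
Changed element was NOT the old min.
  New min = min(old_min, new_val) = min(-14, 1) = -14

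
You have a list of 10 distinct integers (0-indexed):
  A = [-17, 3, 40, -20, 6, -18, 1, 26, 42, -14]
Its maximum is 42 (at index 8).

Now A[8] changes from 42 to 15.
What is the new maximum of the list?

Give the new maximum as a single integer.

Old max = 42 (at index 8)
Change: A[8] 42 -> 15
Changed element WAS the max -> may need rescan.
  Max of remaining elements: 40
  New max = max(15, 40) = 40

Answer: 40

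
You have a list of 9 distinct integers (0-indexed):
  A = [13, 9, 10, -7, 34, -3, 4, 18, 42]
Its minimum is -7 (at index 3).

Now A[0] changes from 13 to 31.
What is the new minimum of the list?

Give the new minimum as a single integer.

Old min = -7 (at index 3)
Change: A[0] 13 -> 31
Changed element was NOT the old min.
  New min = min(old_min, new_val) = min(-7, 31) = -7

Answer: -7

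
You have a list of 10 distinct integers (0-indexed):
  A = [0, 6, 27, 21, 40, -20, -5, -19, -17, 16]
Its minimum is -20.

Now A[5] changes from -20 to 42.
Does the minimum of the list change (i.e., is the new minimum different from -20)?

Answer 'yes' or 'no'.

Old min = -20
Change: A[5] -20 -> 42
Changed element was the min; new min must be rechecked.
New min = -19; changed? yes

Answer: yes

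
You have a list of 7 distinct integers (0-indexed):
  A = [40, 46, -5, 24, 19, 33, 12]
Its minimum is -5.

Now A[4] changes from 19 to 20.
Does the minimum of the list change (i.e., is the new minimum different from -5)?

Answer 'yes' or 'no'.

Answer: no

Derivation:
Old min = -5
Change: A[4] 19 -> 20
Changed element was NOT the min; min changes only if 20 < -5.
New min = -5; changed? no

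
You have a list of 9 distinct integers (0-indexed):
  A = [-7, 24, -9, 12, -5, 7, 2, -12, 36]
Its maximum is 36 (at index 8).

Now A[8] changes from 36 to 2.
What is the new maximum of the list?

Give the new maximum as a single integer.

Answer: 24

Derivation:
Old max = 36 (at index 8)
Change: A[8] 36 -> 2
Changed element WAS the max -> may need rescan.
  Max of remaining elements: 24
  New max = max(2, 24) = 24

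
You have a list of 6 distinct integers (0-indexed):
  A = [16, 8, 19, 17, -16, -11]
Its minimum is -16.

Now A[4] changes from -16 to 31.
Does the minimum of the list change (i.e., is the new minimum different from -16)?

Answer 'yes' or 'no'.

Old min = -16
Change: A[4] -16 -> 31
Changed element was the min; new min must be rechecked.
New min = -11; changed? yes

Answer: yes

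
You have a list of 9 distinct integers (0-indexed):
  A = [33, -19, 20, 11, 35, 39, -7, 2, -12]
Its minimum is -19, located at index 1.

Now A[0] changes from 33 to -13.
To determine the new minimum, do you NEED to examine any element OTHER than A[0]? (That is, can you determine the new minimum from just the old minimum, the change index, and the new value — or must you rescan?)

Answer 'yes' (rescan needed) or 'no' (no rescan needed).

Old min = -19 at index 1
Change at index 0: 33 -> -13
Index 0 was NOT the min. New min = min(-19, -13). No rescan of other elements needed.
Needs rescan: no

Answer: no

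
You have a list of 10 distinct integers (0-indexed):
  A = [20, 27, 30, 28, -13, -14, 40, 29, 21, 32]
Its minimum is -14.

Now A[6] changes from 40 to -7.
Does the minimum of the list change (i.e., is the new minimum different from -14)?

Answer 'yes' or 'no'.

Old min = -14
Change: A[6] 40 -> -7
Changed element was NOT the min; min changes only if -7 < -14.
New min = -14; changed? no

Answer: no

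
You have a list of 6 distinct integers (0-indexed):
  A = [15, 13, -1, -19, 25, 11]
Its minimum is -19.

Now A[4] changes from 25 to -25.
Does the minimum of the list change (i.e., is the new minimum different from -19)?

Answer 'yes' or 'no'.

Answer: yes

Derivation:
Old min = -19
Change: A[4] 25 -> -25
Changed element was NOT the min; min changes only if -25 < -19.
New min = -25; changed? yes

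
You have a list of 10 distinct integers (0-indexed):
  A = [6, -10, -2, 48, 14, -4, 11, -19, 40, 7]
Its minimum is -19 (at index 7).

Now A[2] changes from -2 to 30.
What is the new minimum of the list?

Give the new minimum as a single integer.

Old min = -19 (at index 7)
Change: A[2] -2 -> 30
Changed element was NOT the old min.
  New min = min(old_min, new_val) = min(-19, 30) = -19

Answer: -19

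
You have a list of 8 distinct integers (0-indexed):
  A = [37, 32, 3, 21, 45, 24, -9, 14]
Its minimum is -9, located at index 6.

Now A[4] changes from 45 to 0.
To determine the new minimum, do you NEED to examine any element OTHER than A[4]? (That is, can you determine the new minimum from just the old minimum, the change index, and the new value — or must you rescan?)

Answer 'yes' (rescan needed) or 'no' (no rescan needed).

Answer: no

Derivation:
Old min = -9 at index 6
Change at index 4: 45 -> 0
Index 4 was NOT the min. New min = min(-9, 0). No rescan of other elements needed.
Needs rescan: no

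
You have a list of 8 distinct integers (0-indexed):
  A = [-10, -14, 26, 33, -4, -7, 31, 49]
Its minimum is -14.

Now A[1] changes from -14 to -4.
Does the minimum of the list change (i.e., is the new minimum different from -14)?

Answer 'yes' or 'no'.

Answer: yes

Derivation:
Old min = -14
Change: A[1] -14 -> -4
Changed element was the min; new min must be rechecked.
New min = -10; changed? yes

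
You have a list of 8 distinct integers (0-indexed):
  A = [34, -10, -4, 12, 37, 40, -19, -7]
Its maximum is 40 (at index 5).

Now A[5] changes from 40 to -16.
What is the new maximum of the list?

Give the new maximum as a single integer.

Answer: 37

Derivation:
Old max = 40 (at index 5)
Change: A[5] 40 -> -16
Changed element WAS the max -> may need rescan.
  Max of remaining elements: 37
  New max = max(-16, 37) = 37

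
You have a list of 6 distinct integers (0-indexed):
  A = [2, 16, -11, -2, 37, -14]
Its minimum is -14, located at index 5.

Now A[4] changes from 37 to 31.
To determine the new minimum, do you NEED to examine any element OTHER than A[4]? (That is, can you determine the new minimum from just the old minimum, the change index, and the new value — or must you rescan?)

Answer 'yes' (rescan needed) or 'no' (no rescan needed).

Answer: no

Derivation:
Old min = -14 at index 5
Change at index 4: 37 -> 31
Index 4 was NOT the min. New min = min(-14, 31). No rescan of other elements needed.
Needs rescan: no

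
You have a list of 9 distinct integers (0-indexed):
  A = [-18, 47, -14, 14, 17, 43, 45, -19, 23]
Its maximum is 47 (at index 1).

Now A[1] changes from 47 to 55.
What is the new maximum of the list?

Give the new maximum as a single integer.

Old max = 47 (at index 1)
Change: A[1] 47 -> 55
Changed element WAS the max -> may need rescan.
  Max of remaining elements: 45
  New max = max(55, 45) = 55

Answer: 55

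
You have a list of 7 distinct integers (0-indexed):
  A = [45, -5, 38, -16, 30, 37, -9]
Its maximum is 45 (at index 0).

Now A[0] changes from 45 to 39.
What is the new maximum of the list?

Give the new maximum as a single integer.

Answer: 39

Derivation:
Old max = 45 (at index 0)
Change: A[0] 45 -> 39
Changed element WAS the max -> may need rescan.
  Max of remaining elements: 38
  New max = max(39, 38) = 39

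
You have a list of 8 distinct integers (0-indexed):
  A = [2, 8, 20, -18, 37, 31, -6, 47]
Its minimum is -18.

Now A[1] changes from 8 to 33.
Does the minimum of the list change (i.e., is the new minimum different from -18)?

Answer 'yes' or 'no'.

Old min = -18
Change: A[1] 8 -> 33
Changed element was NOT the min; min changes only if 33 < -18.
New min = -18; changed? no

Answer: no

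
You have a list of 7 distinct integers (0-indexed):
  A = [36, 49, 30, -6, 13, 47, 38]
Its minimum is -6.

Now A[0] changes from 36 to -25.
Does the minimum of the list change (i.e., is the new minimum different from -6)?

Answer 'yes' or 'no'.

Answer: yes

Derivation:
Old min = -6
Change: A[0] 36 -> -25
Changed element was NOT the min; min changes only if -25 < -6.
New min = -25; changed? yes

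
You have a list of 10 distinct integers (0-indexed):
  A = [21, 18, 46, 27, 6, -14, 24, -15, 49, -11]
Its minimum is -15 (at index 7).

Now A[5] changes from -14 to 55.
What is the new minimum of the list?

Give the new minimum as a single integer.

Old min = -15 (at index 7)
Change: A[5] -14 -> 55
Changed element was NOT the old min.
  New min = min(old_min, new_val) = min(-15, 55) = -15

Answer: -15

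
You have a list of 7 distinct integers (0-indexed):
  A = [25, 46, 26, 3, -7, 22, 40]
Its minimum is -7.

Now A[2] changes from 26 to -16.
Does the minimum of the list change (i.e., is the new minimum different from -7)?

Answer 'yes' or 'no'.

Answer: yes

Derivation:
Old min = -7
Change: A[2] 26 -> -16
Changed element was NOT the min; min changes only if -16 < -7.
New min = -16; changed? yes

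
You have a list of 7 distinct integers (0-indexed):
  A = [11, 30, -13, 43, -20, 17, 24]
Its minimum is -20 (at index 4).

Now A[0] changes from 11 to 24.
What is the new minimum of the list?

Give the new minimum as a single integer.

Answer: -20

Derivation:
Old min = -20 (at index 4)
Change: A[0] 11 -> 24
Changed element was NOT the old min.
  New min = min(old_min, new_val) = min(-20, 24) = -20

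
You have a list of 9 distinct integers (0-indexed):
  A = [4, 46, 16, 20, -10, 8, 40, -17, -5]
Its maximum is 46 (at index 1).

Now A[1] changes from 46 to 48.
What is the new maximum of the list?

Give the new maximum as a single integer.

Old max = 46 (at index 1)
Change: A[1] 46 -> 48
Changed element WAS the max -> may need rescan.
  Max of remaining elements: 40
  New max = max(48, 40) = 48

Answer: 48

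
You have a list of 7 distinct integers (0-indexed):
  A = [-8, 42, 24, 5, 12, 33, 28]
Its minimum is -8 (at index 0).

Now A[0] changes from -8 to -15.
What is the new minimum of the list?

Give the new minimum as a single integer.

Old min = -8 (at index 0)
Change: A[0] -8 -> -15
Changed element WAS the min. Need to check: is -15 still <= all others?
  Min of remaining elements: 5
  New min = min(-15, 5) = -15

Answer: -15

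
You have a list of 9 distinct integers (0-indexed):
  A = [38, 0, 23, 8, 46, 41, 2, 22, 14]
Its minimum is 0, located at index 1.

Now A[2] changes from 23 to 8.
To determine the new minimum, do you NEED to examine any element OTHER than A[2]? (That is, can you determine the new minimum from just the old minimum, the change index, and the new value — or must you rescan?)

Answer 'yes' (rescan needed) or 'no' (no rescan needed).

Old min = 0 at index 1
Change at index 2: 23 -> 8
Index 2 was NOT the min. New min = min(0, 8). No rescan of other elements needed.
Needs rescan: no

Answer: no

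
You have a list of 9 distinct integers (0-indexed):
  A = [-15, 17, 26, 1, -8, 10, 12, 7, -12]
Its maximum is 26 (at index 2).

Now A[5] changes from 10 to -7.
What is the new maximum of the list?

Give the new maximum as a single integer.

Old max = 26 (at index 2)
Change: A[5] 10 -> -7
Changed element was NOT the old max.
  New max = max(old_max, new_val) = max(26, -7) = 26

Answer: 26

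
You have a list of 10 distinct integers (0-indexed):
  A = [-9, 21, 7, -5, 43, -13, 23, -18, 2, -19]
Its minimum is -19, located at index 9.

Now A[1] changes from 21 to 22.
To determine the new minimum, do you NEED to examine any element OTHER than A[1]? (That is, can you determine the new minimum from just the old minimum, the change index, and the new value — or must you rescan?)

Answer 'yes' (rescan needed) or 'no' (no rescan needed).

Old min = -19 at index 9
Change at index 1: 21 -> 22
Index 1 was NOT the min. New min = min(-19, 22). No rescan of other elements needed.
Needs rescan: no

Answer: no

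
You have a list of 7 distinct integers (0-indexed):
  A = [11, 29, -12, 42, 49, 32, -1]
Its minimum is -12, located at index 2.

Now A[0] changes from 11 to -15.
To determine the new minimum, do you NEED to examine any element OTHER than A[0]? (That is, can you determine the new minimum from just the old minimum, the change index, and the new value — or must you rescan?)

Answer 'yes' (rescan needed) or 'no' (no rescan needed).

Answer: no

Derivation:
Old min = -12 at index 2
Change at index 0: 11 -> -15
Index 0 was NOT the min. New min = min(-12, -15). No rescan of other elements needed.
Needs rescan: no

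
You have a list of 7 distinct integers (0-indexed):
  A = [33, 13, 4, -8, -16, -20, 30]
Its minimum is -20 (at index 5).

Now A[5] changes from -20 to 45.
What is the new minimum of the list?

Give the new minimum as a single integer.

Old min = -20 (at index 5)
Change: A[5] -20 -> 45
Changed element WAS the min. Need to check: is 45 still <= all others?
  Min of remaining elements: -16
  New min = min(45, -16) = -16

Answer: -16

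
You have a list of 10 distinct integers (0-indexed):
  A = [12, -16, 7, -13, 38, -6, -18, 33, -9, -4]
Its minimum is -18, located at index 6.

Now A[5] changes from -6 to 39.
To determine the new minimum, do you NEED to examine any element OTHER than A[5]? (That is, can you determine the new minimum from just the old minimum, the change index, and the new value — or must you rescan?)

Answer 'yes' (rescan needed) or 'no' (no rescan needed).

Answer: no

Derivation:
Old min = -18 at index 6
Change at index 5: -6 -> 39
Index 5 was NOT the min. New min = min(-18, 39). No rescan of other elements needed.
Needs rescan: no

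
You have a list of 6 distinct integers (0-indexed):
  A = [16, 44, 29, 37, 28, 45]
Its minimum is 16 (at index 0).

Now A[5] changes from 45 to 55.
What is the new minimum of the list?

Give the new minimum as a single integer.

Old min = 16 (at index 0)
Change: A[5] 45 -> 55
Changed element was NOT the old min.
  New min = min(old_min, new_val) = min(16, 55) = 16

Answer: 16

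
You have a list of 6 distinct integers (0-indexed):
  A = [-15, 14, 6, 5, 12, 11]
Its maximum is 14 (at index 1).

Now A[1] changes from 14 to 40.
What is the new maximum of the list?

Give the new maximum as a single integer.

Old max = 14 (at index 1)
Change: A[1] 14 -> 40
Changed element WAS the max -> may need rescan.
  Max of remaining elements: 12
  New max = max(40, 12) = 40

Answer: 40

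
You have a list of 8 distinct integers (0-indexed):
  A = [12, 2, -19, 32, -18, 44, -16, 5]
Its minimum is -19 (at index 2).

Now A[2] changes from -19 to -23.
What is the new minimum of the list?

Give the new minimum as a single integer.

Old min = -19 (at index 2)
Change: A[2] -19 -> -23
Changed element WAS the min. Need to check: is -23 still <= all others?
  Min of remaining elements: -18
  New min = min(-23, -18) = -23

Answer: -23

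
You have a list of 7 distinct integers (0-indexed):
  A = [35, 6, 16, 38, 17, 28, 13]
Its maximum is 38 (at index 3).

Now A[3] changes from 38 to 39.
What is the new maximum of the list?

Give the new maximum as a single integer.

Answer: 39

Derivation:
Old max = 38 (at index 3)
Change: A[3] 38 -> 39
Changed element WAS the max -> may need rescan.
  Max of remaining elements: 35
  New max = max(39, 35) = 39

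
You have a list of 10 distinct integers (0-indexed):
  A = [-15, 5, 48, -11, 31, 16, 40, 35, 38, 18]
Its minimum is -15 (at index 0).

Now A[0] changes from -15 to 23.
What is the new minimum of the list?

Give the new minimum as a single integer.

Old min = -15 (at index 0)
Change: A[0] -15 -> 23
Changed element WAS the min. Need to check: is 23 still <= all others?
  Min of remaining elements: -11
  New min = min(23, -11) = -11

Answer: -11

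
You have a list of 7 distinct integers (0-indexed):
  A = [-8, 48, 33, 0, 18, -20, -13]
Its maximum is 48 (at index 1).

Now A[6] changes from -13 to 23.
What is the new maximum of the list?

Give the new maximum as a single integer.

Old max = 48 (at index 1)
Change: A[6] -13 -> 23
Changed element was NOT the old max.
  New max = max(old_max, new_val) = max(48, 23) = 48

Answer: 48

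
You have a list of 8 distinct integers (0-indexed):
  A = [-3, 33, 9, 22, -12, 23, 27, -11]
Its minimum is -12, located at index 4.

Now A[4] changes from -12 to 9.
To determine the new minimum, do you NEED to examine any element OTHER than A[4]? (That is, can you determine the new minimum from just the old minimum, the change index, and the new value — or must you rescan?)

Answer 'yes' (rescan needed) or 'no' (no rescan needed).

Answer: yes

Derivation:
Old min = -12 at index 4
Change at index 4: -12 -> 9
Index 4 WAS the min and new value 9 > old min -12. Must rescan other elements to find the new min.
Needs rescan: yes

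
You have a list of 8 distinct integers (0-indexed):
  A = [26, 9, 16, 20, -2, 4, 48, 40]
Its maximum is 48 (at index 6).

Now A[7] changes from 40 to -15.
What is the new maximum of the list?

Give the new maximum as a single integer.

Old max = 48 (at index 6)
Change: A[7] 40 -> -15
Changed element was NOT the old max.
  New max = max(old_max, new_val) = max(48, -15) = 48

Answer: 48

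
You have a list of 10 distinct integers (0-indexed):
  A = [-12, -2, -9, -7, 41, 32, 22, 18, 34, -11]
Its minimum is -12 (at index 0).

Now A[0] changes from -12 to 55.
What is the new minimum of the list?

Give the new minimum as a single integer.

Answer: -11

Derivation:
Old min = -12 (at index 0)
Change: A[0] -12 -> 55
Changed element WAS the min. Need to check: is 55 still <= all others?
  Min of remaining elements: -11
  New min = min(55, -11) = -11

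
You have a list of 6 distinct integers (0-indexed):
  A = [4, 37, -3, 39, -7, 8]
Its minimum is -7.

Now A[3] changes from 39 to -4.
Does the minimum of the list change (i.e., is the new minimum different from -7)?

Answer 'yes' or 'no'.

Old min = -7
Change: A[3] 39 -> -4
Changed element was NOT the min; min changes only if -4 < -7.
New min = -7; changed? no

Answer: no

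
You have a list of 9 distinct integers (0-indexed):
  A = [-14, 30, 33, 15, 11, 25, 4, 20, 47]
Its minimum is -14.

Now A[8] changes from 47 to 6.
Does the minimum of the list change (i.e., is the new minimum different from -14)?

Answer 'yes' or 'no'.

Answer: no

Derivation:
Old min = -14
Change: A[8] 47 -> 6
Changed element was NOT the min; min changes only if 6 < -14.
New min = -14; changed? no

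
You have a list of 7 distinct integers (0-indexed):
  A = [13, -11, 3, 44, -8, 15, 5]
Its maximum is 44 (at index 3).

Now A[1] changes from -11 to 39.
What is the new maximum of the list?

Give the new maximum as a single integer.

Old max = 44 (at index 3)
Change: A[1] -11 -> 39
Changed element was NOT the old max.
  New max = max(old_max, new_val) = max(44, 39) = 44

Answer: 44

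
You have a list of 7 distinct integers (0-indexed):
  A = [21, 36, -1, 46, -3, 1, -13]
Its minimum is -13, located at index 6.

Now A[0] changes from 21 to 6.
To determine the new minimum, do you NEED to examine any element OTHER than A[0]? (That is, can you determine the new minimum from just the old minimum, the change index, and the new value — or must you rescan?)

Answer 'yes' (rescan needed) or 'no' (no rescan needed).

Answer: no

Derivation:
Old min = -13 at index 6
Change at index 0: 21 -> 6
Index 0 was NOT the min. New min = min(-13, 6). No rescan of other elements needed.
Needs rescan: no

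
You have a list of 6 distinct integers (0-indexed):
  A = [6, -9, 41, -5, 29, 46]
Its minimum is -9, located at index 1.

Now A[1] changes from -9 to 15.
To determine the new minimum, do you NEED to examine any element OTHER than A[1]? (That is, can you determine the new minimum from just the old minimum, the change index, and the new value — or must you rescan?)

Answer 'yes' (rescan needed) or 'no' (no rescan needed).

Answer: yes

Derivation:
Old min = -9 at index 1
Change at index 1: -9 -> 15
Index 1 WAS the min and new value 15 > old min -9. Must rescan other elements to find the new min.
Needs rescan: yes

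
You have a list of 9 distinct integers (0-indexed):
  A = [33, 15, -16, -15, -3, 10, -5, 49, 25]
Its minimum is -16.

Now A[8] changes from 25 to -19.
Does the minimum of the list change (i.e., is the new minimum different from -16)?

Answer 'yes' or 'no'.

Old min = -16
Change: A[8] 25 -> -19
Changed element was NOT the min; min changes only if -19 < -16.
New min = -19; changed? yes

Answer: yes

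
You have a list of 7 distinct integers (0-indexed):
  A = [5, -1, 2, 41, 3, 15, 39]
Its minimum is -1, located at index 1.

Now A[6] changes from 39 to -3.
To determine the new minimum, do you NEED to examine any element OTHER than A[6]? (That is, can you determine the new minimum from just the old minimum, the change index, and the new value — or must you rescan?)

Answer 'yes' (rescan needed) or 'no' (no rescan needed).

Old min = -1 at index 1
Change at index 6: 39 -> -3
Index 6 was NOT the min. New min = min(-1, -3). No rescan of other elements needed.
Needs rescan: no

Answer: no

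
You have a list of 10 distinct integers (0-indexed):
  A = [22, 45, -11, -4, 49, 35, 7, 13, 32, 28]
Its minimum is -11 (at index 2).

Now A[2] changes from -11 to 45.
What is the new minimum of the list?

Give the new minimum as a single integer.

Old min = -11 (at index 2)
Change: A[2] -11 -> 45
Changed element WAS the min. Need to check: is 45 still <= all others?
  Min of remaining elements: -4
  New min = min(45, -4) = -4

Answer: -4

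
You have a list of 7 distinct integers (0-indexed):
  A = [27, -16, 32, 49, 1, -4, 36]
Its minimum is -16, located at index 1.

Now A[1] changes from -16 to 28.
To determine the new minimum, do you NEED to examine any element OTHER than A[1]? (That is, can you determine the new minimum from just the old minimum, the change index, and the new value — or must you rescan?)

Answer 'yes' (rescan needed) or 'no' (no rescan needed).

Answer: yes

Derivation:
Old min = -16 at index 1
Change at index 1: -16 -> 28
Index 1 WAS the min and new value 28 > old min -16. Must rescan other elements to find the new min.
Needs rescan: yes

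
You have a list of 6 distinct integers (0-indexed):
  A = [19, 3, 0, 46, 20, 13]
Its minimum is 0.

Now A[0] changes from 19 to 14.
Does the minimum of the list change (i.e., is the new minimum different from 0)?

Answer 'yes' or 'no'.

Old min = 0
Change: A[0] 19 -> 14
Changed element was NOT the min; min changes only if 14 < 0.
New min = 0; changed? no

Answer: no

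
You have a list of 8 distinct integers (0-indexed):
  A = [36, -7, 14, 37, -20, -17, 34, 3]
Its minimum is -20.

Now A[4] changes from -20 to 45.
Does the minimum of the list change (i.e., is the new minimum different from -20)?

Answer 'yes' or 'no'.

Answer: yes

Derivation:
Old min = -20
Change: A[4] -20 -> 45
Changed element was the min; new min must be rechecked.
New min = -17; changed? yes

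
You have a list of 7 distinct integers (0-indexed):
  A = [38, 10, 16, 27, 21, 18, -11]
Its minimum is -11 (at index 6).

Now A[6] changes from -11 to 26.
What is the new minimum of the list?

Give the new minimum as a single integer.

Answer: 10

Derivation:
Old min = -11 (at index 6)
Change: A[6] -11 -> 26
Changed element WAS the min. Need to check: is 26 still <= all others?
  Min of remaining elements: 10
  New min = min(26, 10) = 10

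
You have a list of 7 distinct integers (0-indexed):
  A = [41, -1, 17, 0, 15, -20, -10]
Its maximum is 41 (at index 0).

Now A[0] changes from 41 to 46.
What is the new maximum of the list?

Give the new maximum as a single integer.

Answer: 46

Derivation:
Old max = 41 (at index 0)
Change: A[0] 41 -> 46
Changed element WAS the max -> may need rescan.
  Max of remaining elements: 17
  New max = max(46, 17) = 46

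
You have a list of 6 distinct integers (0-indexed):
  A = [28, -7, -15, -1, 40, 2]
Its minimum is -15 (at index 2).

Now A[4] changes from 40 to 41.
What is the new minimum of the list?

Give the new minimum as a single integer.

Old min = -15 (at index 2)
Change: A[4] 40 -> 41
Changed element was NOT the old min.
  New min = min(old_min, new_val) = min(-15, 41) = -15

Answer: -15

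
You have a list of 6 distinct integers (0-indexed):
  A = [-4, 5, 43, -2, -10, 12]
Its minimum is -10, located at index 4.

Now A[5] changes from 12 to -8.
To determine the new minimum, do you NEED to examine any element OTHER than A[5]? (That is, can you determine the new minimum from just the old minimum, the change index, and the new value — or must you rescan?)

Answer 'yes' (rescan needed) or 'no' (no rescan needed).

Answer: no

Derivation:
Old min = -10 at index 4
Change at index 5: 12 -> -8
Index 5 was NOT the min. New min = min(-10, -8). No rescan of other elements needed.
Needs rescan: no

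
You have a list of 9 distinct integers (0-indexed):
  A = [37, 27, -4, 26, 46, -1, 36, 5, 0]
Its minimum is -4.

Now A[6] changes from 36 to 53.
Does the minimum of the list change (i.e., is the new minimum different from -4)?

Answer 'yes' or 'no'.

Old min = -4
Change: A[6] 36 -> 53
Changed element was NOT the min; min changes only if 53 < -4.
New min = -4; changed? no

Answer: no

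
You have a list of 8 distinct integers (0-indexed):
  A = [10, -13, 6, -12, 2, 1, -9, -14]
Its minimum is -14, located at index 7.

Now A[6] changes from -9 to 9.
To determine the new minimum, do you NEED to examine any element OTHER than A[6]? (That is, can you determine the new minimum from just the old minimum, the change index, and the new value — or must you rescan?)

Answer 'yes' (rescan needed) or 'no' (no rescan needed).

Old min = -14 at index 7
Change at index 6: -9 -> 9
Index 6 was NOT the min. New min = min(-14, 9). No rescan of other elements needed.
Needs rescan: no

Answer: no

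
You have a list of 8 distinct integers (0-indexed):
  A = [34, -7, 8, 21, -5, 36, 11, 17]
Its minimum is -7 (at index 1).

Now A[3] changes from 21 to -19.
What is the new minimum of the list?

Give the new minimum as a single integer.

Answer: -19

Derivation:
Old min = -7 (at index 1)
Change: A[3] 21 -> -19
Changed element was NOT the old min.
  New min = min(old_min, new_val) = min(-7, -19) = -19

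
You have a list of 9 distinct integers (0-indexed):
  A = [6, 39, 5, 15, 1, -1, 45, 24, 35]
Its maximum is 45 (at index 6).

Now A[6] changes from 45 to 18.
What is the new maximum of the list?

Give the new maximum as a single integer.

Answer: 39

Derivation:
Old max = 45 (at index 6)
Change: A[6] 45 -> 18
Changed element WAS the max -> may need rescan.
  Max of remaining elements: 39
  New max = max(18, 39) = 39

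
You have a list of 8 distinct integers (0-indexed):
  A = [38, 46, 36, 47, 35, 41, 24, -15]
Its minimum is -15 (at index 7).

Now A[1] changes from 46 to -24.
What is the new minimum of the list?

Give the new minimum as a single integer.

Old min = -15 (at index 7)
Change: A[1] 46 -> -24
Changed element was NOT the old min.
  New min = min(old_min, new_val) = min(-15, -24) = -24

Answer: -24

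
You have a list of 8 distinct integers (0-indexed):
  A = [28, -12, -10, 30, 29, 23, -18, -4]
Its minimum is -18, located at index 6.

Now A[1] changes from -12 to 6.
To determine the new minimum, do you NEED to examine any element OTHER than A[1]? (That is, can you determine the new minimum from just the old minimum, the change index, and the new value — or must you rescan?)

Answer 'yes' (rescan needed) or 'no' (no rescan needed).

Old min = -18 at index 6
Change at index 1: -12 -> 6
Index 1 was NOT the min. New min = min(-18, 6). No rescan of other elements needed.
Needs rescan: no

Answer: no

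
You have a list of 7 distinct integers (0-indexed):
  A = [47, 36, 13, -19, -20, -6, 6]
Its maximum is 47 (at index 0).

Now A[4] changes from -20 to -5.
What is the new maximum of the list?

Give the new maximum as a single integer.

Answer: 47

Derivation:
Old max = 47 (at index 0)
Change: A[4] -20 -> -5
Changed element was NOT the old max.
  New max = max(old_max, new_val) = max(47, -5) = 47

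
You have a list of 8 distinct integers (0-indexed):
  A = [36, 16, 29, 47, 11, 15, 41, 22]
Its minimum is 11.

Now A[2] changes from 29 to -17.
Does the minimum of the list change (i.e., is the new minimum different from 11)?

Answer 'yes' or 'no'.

Old min = 11
Change: A[2] 29 -> -17
Changed element was NOT the min; min changes only if -17 < 11.
New min = -17; changed? yes

Answer: yes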